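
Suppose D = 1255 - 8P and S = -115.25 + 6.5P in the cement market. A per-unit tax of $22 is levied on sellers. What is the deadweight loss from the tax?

Deadweight loss = 25168/29

Pre-tax equilibrium: P* = 94.5, Q* = 499.
Tax on sellers shifts supply to S = -115.25 + 6.5(P − 22) = -258.25 + 6.5P.
1255 - 8P = -258.25 + 6.5P gives buyer price Pb = 6053/58; sellers receive Ps = 6053/58 − 22 = 4777/58.
New quantity: Q = 1255 − 8(6053/58) = 12183/29.
DWL = ½ × 22 × (499 − 12183/29) = 25168/29.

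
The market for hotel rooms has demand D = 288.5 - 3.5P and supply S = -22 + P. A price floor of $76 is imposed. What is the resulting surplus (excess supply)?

Equilibrium price would be P* = 69, so the floor at 76 binds.
At P = 76: D = 22.5, S = 54.
Surplus = 54 − 22.5 = 31.5.

Surplus = 31.5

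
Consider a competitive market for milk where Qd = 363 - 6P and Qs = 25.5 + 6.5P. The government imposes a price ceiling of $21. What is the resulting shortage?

Equilibrium price would be P* = 27, so the ceiling at 21 binds.
At P = 21: Qd = 363 − 6(21) = 237, Qs = 25.5 + 6.5(21) = 162.
Shortage = 237 − 162 = 75.

Shortage = 75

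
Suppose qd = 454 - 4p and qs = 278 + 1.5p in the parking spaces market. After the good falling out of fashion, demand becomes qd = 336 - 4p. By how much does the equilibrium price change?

Δp = -236/11

Original equilibrium: p* = 32, q* = 326.
New equilibrium: 336 - 4p = 278 + 1.5p, so 58 = 5.5p and p' = 116/11; q' = 336 − 4(116/11) = 3232/11.
Change in price: 116/11 − 32 = -236/11.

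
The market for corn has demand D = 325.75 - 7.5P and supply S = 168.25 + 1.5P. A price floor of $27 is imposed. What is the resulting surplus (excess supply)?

Equilibrium price would be P* = 17.5, so the floor at 27 binds.
At P = 27: D = 123.25, S = 208.75.
Surplus = 208.75 − 123.25 = 85.5.

Surplus = 85.5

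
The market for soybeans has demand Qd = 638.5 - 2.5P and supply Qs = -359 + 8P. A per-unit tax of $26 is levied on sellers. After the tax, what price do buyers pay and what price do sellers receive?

Pre-tax equilibrium: P* = 95, Q* = 401.
Tax on sellers shifts supply to Qs = -359 + 8(P − 26) = -567 + 8P.
638.5 - 2.5P = -567 + 8P gives buyer price Pb = 2411/21; sellers receive Ps = 2411/21 − 26 = 1865/21.
New quantity: Q = 638.5 − 2.5(2411/21) = 7381/21.

Buyers pay 2411/21, sellers receive 1865/21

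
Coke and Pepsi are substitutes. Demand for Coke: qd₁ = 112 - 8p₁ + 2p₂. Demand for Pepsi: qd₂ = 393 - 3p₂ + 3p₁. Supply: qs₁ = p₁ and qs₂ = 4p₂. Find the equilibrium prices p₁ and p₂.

p₁ = 1570/57, p₂ = 1291/19

Market 1: 112 - 8p₁ + 2p₂ = p₁ → 9p₁ - 2p₂ = 112.
Market 2: 7p₂ - 3p₁ = 393.
Eliminating p₂: 7×(1) + 2×(2) gives 57p₁ = 1570, so p₁ = 1570/57.
Back-substitute into (2): p₂ = (393 + 3×1570/57) / 7 = 1291/19.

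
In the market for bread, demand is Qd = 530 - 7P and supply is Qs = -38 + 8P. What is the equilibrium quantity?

Set Qd = Qs: 530 - 7P = -38 + 8P.
568 = 15P, so P* = 568/15.
Q* = 530 − 7(568/15) = 3974/15.

Q* = 3974/15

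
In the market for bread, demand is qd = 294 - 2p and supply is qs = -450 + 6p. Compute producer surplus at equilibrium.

Producer surplus = 972

Equilibrium: 294 - 2p = -450 + 6p gives p* = 93, q* = 108.
Supply starts at p = 75 (where qs = 0).
PS = ½(93 − 75)(108) = 972.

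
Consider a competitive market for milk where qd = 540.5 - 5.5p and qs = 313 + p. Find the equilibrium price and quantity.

p* = 35, q* = 348

Set qd = qs: 540.5 - 5.5p = 313 + p.
227.5 = 6.5p, so p* = 35.
q* = 540.5 − 5.5(35) = 348.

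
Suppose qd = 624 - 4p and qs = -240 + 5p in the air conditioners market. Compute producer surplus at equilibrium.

Producer surplus = 5760

Equilibrium: 624 - 4p = -240 + 5p gives p* = 96, q* = 240.
Supply starts at p = 48 (where qs = 0).
PS = ½(96 − 48)(240) = 5760.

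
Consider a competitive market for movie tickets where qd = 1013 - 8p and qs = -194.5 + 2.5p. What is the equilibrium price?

p* = 115

Set qd = qs: 1013 - 8p = -194.5 + 2.5p.
1207.5 = 10.5p, so p* = 115.
q* = 1013 − 8(115) = 93.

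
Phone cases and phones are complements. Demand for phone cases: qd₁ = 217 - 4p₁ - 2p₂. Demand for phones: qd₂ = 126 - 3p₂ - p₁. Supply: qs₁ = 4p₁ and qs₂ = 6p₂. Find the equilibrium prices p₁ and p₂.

p₁ = 24.3, p₂ = 11.3

Market 1: 217 - 4p₁ - 2p₂ = 4p₁ → 8p₁ + 2p₂ = 217.
Market 2: 9p₂ + p₁ = 126.
Eliminating p₂: 9×(1) − 2×(2) gives 70p₁ = 1701, so p₁ = 24.3.
Back-substitute into (2): p₂ = (126 − 1×24.3) / 9 = 11.3.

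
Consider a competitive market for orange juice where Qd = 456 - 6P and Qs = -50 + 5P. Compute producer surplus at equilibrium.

Equilibrium: 456 - 6P = -50 + 5P gives P* = 46, Q* = 180.
Supply starts at P = 10 (where Qs = 0).
PS = ½(46 − 10)(180) = 3240.

Producer surplus = 3240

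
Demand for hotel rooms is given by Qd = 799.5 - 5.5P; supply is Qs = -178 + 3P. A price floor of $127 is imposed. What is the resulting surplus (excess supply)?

Surplus = 102

Equilibrium price would be P* = 115, so the floor at 127 binds.
At P = 127: Qd = 101, Qs = 203.
Surplus = 203 − 101 = 102.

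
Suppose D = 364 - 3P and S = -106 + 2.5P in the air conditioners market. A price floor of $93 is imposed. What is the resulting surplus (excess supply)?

Surplus = 41.5

Equilibrium price would be P* = 940/11, so the floor at 93 binds.
At P = 93: D = 85, S = 126.5.
Surplus = 126.5 − 85 = 41.5.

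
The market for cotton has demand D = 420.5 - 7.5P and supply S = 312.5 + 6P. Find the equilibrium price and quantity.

Set D = S: 420.5 - 7.5P = 312.5 + 6P.
108 = 13.5P, so P* = 8.
Q* = 420.5 − 7.5(8) = 360.5.

P* = 8, Q* = 360.5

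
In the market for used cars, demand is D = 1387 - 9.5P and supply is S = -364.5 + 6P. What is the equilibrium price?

Set D = S: 1387 - 9.5P = -364.5 + 6P.
1751.5 = 15.5P, so P* = 113.
Q* = 1387 − 9.5(113) = 313.5.

P* = 113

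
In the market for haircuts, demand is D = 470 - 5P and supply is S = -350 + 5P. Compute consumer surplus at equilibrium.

Consumer surplus = 360

Equilibrium: 470 - 5P = -350 + 5P gives P* = 82, Q* = 60.
Demand choke price (D = 0): P = 94.
CS = ½(94 − 82)(60) = 360.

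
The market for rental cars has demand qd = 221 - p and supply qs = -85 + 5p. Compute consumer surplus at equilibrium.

Consumer surplus = 14450

Equilibrium: 221 - p = -85 + 5p gives p* = 51, q* = 170.
Demand choke price (qd = 0): p = 221.
CS = ½(221 − 51)(170) = 14450.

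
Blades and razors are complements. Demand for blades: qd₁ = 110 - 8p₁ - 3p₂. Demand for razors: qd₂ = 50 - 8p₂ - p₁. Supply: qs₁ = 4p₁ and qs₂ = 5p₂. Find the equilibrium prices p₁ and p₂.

Market 1: 110 - 8p₁ - 3p₂ = 4p₁ → 12p₁ + 3p₂ = 110.
Market 2: 13p₂ + p₁ = 50.
Eliminating p₂: 13×(1) − 3×(2) gives 153p₁ = 1280, so p₁ = 1280/153.
Back-substitute into (2): p₂ = (50 − 1×1280/153) / 13 = 490/153.

p₁ = 1280/153, p₂ = 490/153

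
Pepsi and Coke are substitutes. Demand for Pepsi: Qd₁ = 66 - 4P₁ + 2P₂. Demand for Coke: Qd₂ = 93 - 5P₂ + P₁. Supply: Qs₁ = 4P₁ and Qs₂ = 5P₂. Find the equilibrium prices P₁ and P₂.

Market 1: 66 - 4P₁ + 2P₂ = 4P₁ → 8P₁ - 2P₂ = 66.
Market 2: 10P₂ - P₁ = 93.
Eliminating P₂: 10×(1) + 2×(2) gives 78P₁ = 846, so P₁ = 141/13.
Back-substitute into (2): P₂ = (93 + 1×141/13) / 10 = 135/13.

P₁ = 141/13, P₂ = 135/13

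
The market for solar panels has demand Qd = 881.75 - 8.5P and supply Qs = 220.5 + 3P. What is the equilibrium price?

P* = 57.5

Set Qd = Qs: 881.75 - 8.5P = 220.5 + 3P.
661.25 = 11.5P, so P* = 57.5.
Q* = 881.75 − 8.5(57.5) = 393.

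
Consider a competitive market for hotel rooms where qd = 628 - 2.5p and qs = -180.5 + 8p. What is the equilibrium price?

p* = 77

Set qd = qs: 628 - 2.5p = -180.5 + 8p.
808.5 = 10.5p, so p* = 77.
q* = 628 − 2.5(77) = 435.5.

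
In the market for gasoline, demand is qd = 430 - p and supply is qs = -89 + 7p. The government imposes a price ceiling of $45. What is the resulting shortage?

Shortage = 159

Equilibrium price would be p* = 64.875, so the ceiling at 45 binds.
At p = 45: qd = 430 − 1(45) = 385, qs = -89 + 7(45) = 226.
Shortage = 385 − 226 = 159.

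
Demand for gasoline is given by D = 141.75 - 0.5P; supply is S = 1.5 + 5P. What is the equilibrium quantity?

Set D = S: 141.75 - 0.5P = 1.5 + 5P.
140.25 = 5.5P, so P* = 25.5.
Q* = 141.75 − 0.5(25.5) = 129.

Q* = 129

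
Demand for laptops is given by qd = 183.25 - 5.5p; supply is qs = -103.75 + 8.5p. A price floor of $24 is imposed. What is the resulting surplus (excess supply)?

Surplus = 49

Equilibrium price would be p* = 20.5, so the floor at 24 binds.
At p = 24: qd = 51.25, qs = 100.25.
Surplus = 100.25 − 51.25 = 49.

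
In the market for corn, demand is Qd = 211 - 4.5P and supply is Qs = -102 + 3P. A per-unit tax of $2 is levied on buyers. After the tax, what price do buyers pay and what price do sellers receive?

Buyers pay 638/15, sellers receive 608/15

Pre-tax equilibrium: P* = 626/15, Q* = 23.2.
Tax on buyers shifts demand to Qd = 211 − 4.5(P + 2) = 202 - 4.5P.
202 - 4.5P = -102 + 3P gives seller price Ps = 608/15; buyers pay Pb = 608/15 + 2 = 638/15.
New quantity: Q = 211 − 4.5(638/15) = 19.6.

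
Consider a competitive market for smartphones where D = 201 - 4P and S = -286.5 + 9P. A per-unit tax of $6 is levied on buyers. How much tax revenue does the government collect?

Pre-tax equilibrium: P* = 37.5, Q* = 51.
Tax on buyers shifts demand to D = 201 − 4(P + 6) = 177 - 4P.
177 - 4P = -286.5 + 9P gives seller price Ps = 927/26; buyers pay Pb = 927/26 + 6 = 1083/26.
New quantity: Q = 201 − 4(1083/26) = 447/13.
Revenue = 6 × 447/13 = 2682/13.

Tax revenue = 2682/13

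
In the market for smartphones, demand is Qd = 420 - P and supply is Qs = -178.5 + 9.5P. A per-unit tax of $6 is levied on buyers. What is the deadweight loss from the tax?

Pre-tax equilibrium: P* = 57, Q* = 363.
Tax on buyers shifts demand to Qd = 420 − 1(P + 6) = 414 - P.
414 - P = -178.5 + 9.5P gives seller price Ps = 395/7; buyers pay Pb = 395/7 + 6 = 437/7.
New quantity: Q = 420 − 1(437/7) = 2503/7.
DWL = ½ × 6 × (363 − 2503/7) = 114/7.

Deadweight loss = 114/7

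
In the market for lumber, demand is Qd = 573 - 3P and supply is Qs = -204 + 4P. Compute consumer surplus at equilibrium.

Consumer surplus = 9600

Equilibrium: 573 - 3P = -204 + 4P gives P* = 111, Q* = 240.
Demand choke price (Qd = 0): P = 191.
CS = ½(191 − 111)(240) = 9600.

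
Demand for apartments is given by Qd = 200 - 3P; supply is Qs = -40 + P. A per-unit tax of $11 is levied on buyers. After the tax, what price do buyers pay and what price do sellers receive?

Buyers pay $62.75, sellers receive $51.75

Pre-tax equilibrium: P* = 60, Q* = 20.
Tax on buyers shifts demand to Qd = 200 − 3(P + 11) = 167 - 3P.
167 - 3P = -40 + P gives seller price Ps = 51.75; buyers pay Pb = 51.75 + 11 = 62.75.
New quantity: Q = 200 − 3(62.75) = 11.75.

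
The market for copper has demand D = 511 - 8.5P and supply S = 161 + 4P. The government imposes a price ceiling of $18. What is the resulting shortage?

Shortage = 125

Equilibrium price would be P* = 28, so the ceiling at 18 binds.
At P = 18: D = 511 − 8.5(18) = 358, S = 161 + 4(18) = 233.
Shortage = 358 − 233 = 125.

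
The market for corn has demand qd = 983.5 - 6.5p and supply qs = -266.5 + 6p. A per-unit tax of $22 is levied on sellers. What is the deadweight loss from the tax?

Deadweight loss = 755.04

Pre-tax equilibrium: p* = 100, q* = 333.5.
Tax on sellers shifts supply to qs = -266.5 + 6(p − 22) = -398.5 + 6p.
983.5 - 6.5p = -398.5 + 6p gives buyer price pb = 110.56; sellers receive ps = 110.56 − 22 = 88.56.
New quantity: q = 983.5 − 6.5(110.56) = 264.86.
DWL = ½ × 22 × (333.5 − 264.86) = 755.04.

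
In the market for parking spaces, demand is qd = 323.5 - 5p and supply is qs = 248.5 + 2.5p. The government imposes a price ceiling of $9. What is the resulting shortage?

Shortage = 7.5

Equilibrium price would be p* = 10, so the ceiling at 9 binds.
At p = 9: qd = 323.5 − 5(9) = 278.5, qs = 248.5 + 2.5(9) = 271.
Shortage = 278.5 − 271 = 7.5.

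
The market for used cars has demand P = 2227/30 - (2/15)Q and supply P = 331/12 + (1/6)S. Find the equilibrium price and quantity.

Set the two price expressions equal: 2227/30 - (2/15)Q = 331/12 + (1/6)Q.
46.65 = 0.3Q, so Q* = 155.5.
P* = 2227/30 − (2/15)(155.5) = 53.5.

P* = 53.5, Q* = 155.5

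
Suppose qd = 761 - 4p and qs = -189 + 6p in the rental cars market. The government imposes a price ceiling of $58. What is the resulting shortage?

Equilibrium price would be p* = 95, so the ceiling at 58 binds.
At p = 58: qd = 761 − 4(58) = 529, qs = -189 + 6(58) = 159.
Shortage = 529 − 159 = 370.

Shortage = 370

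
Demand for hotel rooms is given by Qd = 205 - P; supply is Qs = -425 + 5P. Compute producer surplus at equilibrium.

Producer surplus = 1000

Equilibrium: 205 - P = -425 + 5P gives P* = 105, Q* = 100.
Supply starts at P = 85 (where Qs = 0).
PS = ½(105 − 85)(100) = 1000.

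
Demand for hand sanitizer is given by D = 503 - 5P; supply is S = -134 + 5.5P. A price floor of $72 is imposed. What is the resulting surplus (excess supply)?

Surplus = 119

Equilibrium price would be P* = 182/3, so the floor at 72 binds.
At P = 72: D = 143, S = 262.
Surplus = 262 − 143 = 119.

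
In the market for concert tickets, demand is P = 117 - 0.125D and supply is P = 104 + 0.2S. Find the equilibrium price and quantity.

Set the two price expressions equal: 117 - 0.125Q = 104 + 0.2Q.
13 = 0.325Q, so Q* = 40.
P* = 117 − (0.125)(40) = 112.

P* = 112, Q* = 40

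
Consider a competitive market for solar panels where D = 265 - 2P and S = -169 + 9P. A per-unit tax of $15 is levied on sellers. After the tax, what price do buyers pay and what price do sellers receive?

Buyers pay 569/11, sellers receive 404/11

Pre-tax equilibrium: P* = 434/11, Q* = 2047/11.
Tax on sellers shifts supply to S = -169 + 9(P − 15) = -304 + 9P.
265 - 2P = -304 + 9P gives buyer price Pb = 569/11; sellers receive Ps = 569/11 − 15 = 404/11.
New quantity: Q = 265 − 2(569/11) = 1777/11.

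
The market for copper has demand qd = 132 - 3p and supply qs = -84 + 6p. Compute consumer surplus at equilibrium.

Equilibrium: 132 - 3p = -84 + 6p gives p* = 24, q* = 60.
Demand choke price (qd = 0): p = 44.
CS = ½(44 − 24)(60) = 600.

Consumer surplus = 600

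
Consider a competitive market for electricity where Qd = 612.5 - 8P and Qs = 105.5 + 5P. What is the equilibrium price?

P* = 39

Set Qd = Qs: 612.5 - 8P = 105.5 + 5P.
507 = 13P, so P* = 39.
Q* = 612.5 − 8(39) = 300.5.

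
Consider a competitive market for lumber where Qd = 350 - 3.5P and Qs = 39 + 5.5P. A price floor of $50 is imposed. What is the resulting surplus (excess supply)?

Surplus = 139

Equilibrium price would be P* = 311/9, so the floor at 50 binds.
At P = 50: Qd = 175, Qs = 314.
Surplus = 314 − 175 = 139.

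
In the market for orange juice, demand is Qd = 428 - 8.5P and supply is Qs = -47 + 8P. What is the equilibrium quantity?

Q* = 6049/33

Set Qd = Qs: 428 - 8.5P = -47 + 8P.
475 = 16.5P, so P* = 950/33.
Q* = 428 − 8.5(950/33) = 6049/33.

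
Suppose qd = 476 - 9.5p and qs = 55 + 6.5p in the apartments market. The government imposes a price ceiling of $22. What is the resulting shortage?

Shortage = 69

Equilibrium price would be p* = 26.3125, so the ceiling at 22 binds.
At p = 22: qd = 476 − 9.5(22) = 267, qs = 55 + 6.5(22) = 198.
Shortage = 267 − 198 = 69.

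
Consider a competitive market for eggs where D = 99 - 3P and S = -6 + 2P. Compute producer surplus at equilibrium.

Producer surplus = 324

Equilibrium: 99 - 3P = -6 + 2P gives P* = 21, Q* = 36.
Supply starts at P = 3 (where S = 0).
PS = ½(21 − 3)(36) = 324.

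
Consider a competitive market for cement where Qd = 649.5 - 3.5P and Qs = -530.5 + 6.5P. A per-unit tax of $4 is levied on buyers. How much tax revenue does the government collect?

Pre-tax equilibrium: P* = 118, Q* = 236.5.
Tax on buyers shifts demand to Qd = 649.5 − 3.5(P + 4) = 635.5 - 3.5P.
635.5 - 3.5P = -530.5 + 6.5P gives seller price Ps = 116.6; buyers pay Pb = 116.6 + 4 = 120.6.
New quantity: Q = 649.5 − 3.5(120.6) = 227.4.
Revenue = 4 × 227.4 = 909.6.

Tax revenue = 909.6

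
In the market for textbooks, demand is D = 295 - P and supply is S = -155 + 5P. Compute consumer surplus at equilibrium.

Equilibrium: 295 - P = -155 + 5P gives P* = 75, Q* = 220.
Demand choke price (D = 0): P = 295.
CS = ½(295 − 75)(220) = 24200.

Consumer surplus = 24200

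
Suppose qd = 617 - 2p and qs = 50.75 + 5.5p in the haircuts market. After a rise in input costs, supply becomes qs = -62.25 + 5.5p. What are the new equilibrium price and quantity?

p' = 2717/30, q' = 6538/15

Original equilibrium: p* = 75.5, q* = 466.
New equilibrium: 617 - 2p = -62.25 + 5.5p, so 679.25 = 7.5p and p' = 2717/30; q' = 617 − 2(2717/30) = 6538/15.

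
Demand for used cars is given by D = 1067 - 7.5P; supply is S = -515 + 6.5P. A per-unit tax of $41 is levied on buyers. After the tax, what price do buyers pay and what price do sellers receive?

Pre-tax equilibrium: P* = 113, Q* = 219.5.
Tax on buyers shifts demand to D = 1067 − 7.5(P + 41) = 759.5 - 7.5P.
759.5 - 7.5P = -515 + 6.5P gives seller price Ps = 2549/28; buyers pay Pb = 2549/28 + 41 = 3697/28.
New quantity: Q = 1067 − 7.5(3697/28) = 4297/56.

Buyers pay 3697/28, sellers receive 2549/28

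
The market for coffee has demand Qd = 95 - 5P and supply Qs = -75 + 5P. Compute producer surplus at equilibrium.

Equilibrium: 95 - 5P = -75 + 5P gives P* = 17, Q* = 10.
Supply starts at P = 15 (where Qs = 0).
PS = ½(17 − 15)(10) = 10.

Producer surplus = 10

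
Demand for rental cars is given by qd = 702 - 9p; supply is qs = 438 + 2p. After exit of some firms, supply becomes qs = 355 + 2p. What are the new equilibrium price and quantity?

Original equilibrium: p* = 24, q* = 486.
New equilibrium: 702 - 9p = 355 + 2p, so 347 = 11p and p' = 347/11; q' = 702 − 9(347/11) = 4599/11.

p' = 347/11, q' = 4599/11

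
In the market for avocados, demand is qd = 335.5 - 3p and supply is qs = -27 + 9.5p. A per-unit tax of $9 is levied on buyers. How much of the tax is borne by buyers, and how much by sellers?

Pre-tax equilibrium: p* = 29, q* = 248.5.
Tax on buyers shifts demand to qd = 335.5 − 3(p + 9) = 308.5 - 3p.
308.5 - 3p = -27 + 9.5p gives seller price ps = 26.84; buyers pay pb = 26.84 + 9 = 35.84.
New quantity: q = 335.5 − 3(35.84) = 227.98.
Buyer burden = 35.84 − 29 = 6.84; seller burden = 29 − 26.84 = 2.16.

Buyers bear $6.84, sellers bear $2.16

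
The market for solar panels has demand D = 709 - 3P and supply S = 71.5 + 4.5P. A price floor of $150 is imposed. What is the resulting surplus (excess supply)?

Equilibrium price would be P* = 85, so the floor at 150 binds.
At P = 150: D = 259, S = 746.5.
Surplus = 746.5 − 259 = 487.5.

Surplus = 487.5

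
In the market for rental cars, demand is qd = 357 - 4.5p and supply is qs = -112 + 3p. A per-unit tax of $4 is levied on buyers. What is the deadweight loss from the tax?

Pre-tax equilibrium: p* = 938/15, q* = 75.6.
Tax on buyers shifts demand to qd = 357 − 4.5(p + 4) = 339 - 4.5p.
339 - 4.5p = -112 + 3p gives seller price ps = 902/15; buyers pay pb = 902/15 + 4 = 962/15.
New quantity: q = 357 − 4.5(962/15) = 68.4.
DWL = ½ × 4 × (75.6 − 68.4) = 14.4.

Deadweight loss = 14.4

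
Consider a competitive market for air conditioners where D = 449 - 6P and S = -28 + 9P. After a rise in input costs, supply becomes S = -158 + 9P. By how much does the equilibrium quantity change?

ΔQ = -52

Original equilibrium: P* = 31.8, Q* = 258.2.
New equilibrium: 449 - 6P = -158 + 9P, so 607 = 15P and P' = 607/15; Q' = 449 − 6(607/15) = 206.2.
Change in quantity: 206.2 − 258.2 = -52.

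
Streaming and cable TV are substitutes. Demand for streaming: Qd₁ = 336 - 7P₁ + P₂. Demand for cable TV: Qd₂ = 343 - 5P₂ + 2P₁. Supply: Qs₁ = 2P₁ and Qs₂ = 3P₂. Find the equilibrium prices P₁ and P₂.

P₁ = 43.3, P₂ = 53.7

Market 1: 336 - 7P₁ + P₂ = 2P₁ → 9P₁ - P₂ = 336.
Market 2: 8P₂ - 2P₁ = 343.
Eliminating P₂: 8×(1) + 1×(2) gives 70P₁ = 3031, so P₁ = 43.3.
Back-substitute into (2): P₂ = (343 + 2×43.3) / 8 = 53.7.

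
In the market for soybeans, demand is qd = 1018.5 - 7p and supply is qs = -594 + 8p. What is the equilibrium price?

Set qd = qs: 1018.5 - 7p = -594 + 8p.
1612.5 = 15p, so p* = 107.5.
q* = 1018.5 − 7(107.5) = 266.

p* = 107.5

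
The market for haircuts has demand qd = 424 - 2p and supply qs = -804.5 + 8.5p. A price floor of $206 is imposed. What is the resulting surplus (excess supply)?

Surplus = 934.5

Equilibrium price would be p* = 117, so the floor at 206 binds.
At p = 206: qd = 12, qs = 946.5.
Surplus = 946.5 − 12 = 934.5.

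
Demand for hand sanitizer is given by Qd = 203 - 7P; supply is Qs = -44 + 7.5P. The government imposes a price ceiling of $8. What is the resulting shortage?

Shortage = 131

Equilibrium price would be P* = 494/29, so the ceiling at 8 binds.
At P = 8: Qd = 203 − 7(8) = 147, Qs = -44 + 7.5(8) = 16.
Shortage = 147 − 16 = 131.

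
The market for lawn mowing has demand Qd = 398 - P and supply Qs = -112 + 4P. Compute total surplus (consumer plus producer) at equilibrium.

Equilibrium: 398 - P = -112 + 4P gives P* = 102, Q* = 296.
Demand choke price: P = 398; supply starts at P = 28.
CS = ½(398 − 102)(296) = 43808; PS = ½(102 − 28)(296) = 10952.

Total surplus = 54760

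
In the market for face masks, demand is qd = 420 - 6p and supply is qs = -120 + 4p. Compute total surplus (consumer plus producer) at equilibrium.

Equilibrium: 420 - 6p = -120 + 4p gives p* = 54, q* = 96.
Demand choke price: p = 70; supply starts at p = 30.
CS = ½(70 − 54)(96) = 768; PS = ½(54 − 30)(96) = 1152.

Total surplus = 1920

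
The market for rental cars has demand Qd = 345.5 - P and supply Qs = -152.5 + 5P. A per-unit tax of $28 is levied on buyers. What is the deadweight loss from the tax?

Deadweight loss = 980/3

Pre-tax equilibrium: P* = 83, Q* = 262.5.
Tax on buyers shifts demand to Qd = 345.5 − 1(P + 28) = 317.5 - P.
317.5 - P = -152.5 + 5P gives seller price Ps = 235/3; buyers pay Pb = 235/3 + 28 = 319/3.
New quantity: Q = 345.5 − 1(319/3) = 1435/6.
DWL = ½ × 28 × (262.5 − 1435/6) = 980/3.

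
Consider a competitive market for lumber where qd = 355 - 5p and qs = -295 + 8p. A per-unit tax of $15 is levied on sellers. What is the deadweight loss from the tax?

Pre-tax equilibrium: p* = 50, q* = 105.
Tax on sellers shifts supply to qs = -295 + 8(p − 15) = -415 + 8p.
355 - 5p = -415 + 8p gives buyer price pb = 770/13; sellers receive ps = 770/13 − 15 = 575/13.
New quantity: q = 355 − 5(770/13) = 765/13.
DWL = ½ × 15 × (105 − 765/13) = 4500/13.

Deadweight loss = 4500/13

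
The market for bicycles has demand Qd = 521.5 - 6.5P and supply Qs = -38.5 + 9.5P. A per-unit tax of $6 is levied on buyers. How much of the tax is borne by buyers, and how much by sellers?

Pre-tax equilibrium: P* = 35, Q* = 294.
Tax on buyers shifts demand to Qd = 521.5 − 6.5(P + 6) = 482.5 - 6.5P.
482.5 - 6.5P = -38.5 + 9.5P gives seller price Ps = 32.5625; buyers pay Pb = 32.5625 + 6 = 38.5625.
New quantity: Q = 521.5 − 6.5(38.5625) = 270.84375.
Buyer burden = 38.5625 − 35 = 3.5625; seller burden = 35 − 32.5625 = 2.4375.

Buyers bear $3.5625, sellers bear $2.4375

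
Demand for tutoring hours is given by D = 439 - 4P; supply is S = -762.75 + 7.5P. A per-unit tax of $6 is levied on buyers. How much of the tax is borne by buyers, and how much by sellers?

Buyers bear 90/23, sellers bear 48/23

Pre-tax equilibrium: P* = 104.5, Q* = 21.
Tax on buyers shifts demand to D = 439 − 4(P + 6) = 415 - 4P.
415 - 4P = -762.75 + 7.5P gives seller price Ps = 4711/46; buyers pay Pb = 4711/46 + 6 = 4987/46.
New quantity: Q = 439 − 4(4987/46) = 123/23.
Buyer burden = 4987/46 − 104.5 = 90/23; seller burden = 104.5 − 4711/46 = 48/23.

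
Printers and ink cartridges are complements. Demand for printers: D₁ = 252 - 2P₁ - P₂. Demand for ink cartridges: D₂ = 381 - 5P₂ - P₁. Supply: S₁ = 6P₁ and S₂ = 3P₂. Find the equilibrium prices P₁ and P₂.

P₁ = 545/21, P₂ = 932/21

Market 1: 252 - 2P₁ - P₂ = 6P₁ → 8P₁ + P₂ = 252.
Market 2: 8P₂ + P₁ = 381.
Eliminating P₂: 8×(1) − 1×(2) gives 63P₁ = 1635, so P₁ = 545/21.
Back-substitute into (2): P₂ = (381 − 1×545/21) / 8 = 932/21.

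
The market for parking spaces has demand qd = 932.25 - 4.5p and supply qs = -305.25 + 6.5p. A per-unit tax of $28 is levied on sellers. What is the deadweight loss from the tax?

Deadweight loss = 11466/11

Pre-tax equilibrium: p* = 112.5, q* = 426.
Tax on sellers shifts supply to qs = -305.25 + 6.5(p − 28) = -487.25 + 6.5p.
932.25 - 4.5p = -487.25 + 6.5p gives buyer price pb = 2839/22; sellers receive ps = 2839/22 − 28 = 2223/22.
New quantity: q = 932.25 − 4.5(2839/22) = 3867/11.
DWL = ½ × 28 × (426 − 3867/11) = 11466/11.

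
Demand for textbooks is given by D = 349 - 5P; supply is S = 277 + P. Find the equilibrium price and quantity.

P* = 12, Q* = 289

Set D = S: 349 - 5P = 277 + P.
72 = 6P, so P* = 12.
Q* = 349 − 5(12) = 289.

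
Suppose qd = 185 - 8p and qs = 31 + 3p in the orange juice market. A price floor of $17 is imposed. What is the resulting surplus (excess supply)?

Surplus = 33

Equilibrium price would be p* = 14, so the floor at 17 binds.
At p = 17: qd = 49, qs = 82.
Surplus = 82 − 49 = 33.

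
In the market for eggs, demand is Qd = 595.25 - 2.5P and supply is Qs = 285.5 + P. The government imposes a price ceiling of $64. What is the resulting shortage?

Shortage = 85.75

Equilibrium price would be P* = 88.5, so the ceiling at 64 binds.
At P = 64: Qd = 595.25 − 2.5(64) = 435.25, Qs = 285.5 + 1(64) = 349.5.
Shortage = 435.25 − 349.5 = 85.75.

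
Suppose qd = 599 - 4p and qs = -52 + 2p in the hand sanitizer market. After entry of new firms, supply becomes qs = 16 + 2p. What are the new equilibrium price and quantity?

p' = 583/6, q' = 631/3

Original equilibrium: p* = 108.5, q* = 165.
New equilibrium: 599 - 4p = 16 + 2p, so 583 = 6p and p' = 583/6; q' = 599 − 4(583/6) = 631/3.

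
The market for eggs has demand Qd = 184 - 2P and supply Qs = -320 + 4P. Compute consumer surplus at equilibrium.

Equilibrium: 184 - 2P = -320 + 4P gives P* = 84, Q* = 16.
Demand choke price (Qd = 0): P = 92.
CS = ½(92 − 84)(16) = 64.

Consumer surplus = 64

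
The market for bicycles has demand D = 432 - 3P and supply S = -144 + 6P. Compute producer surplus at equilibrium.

Equilibrium: 432 - 3P = -144 + 6P gives P* = 64, Q* = 240.
Supply starts at P = 24 (where S = 0).
PS = ½(64 − 24)(240) = 4800.

Producer surplus = 4800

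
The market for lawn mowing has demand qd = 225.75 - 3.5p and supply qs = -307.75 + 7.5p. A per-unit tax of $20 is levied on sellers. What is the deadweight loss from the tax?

Deadweight loss = 5250/11

Pre-tax equilibrium: p* = 48.5, q* = 56.
Tax on sellers shifts supply to qs = -307.75 + 7.5(p − 20) = -457.75 + 7.5p.
225.75 - 3.5p = -457.75 + 7.5p gives buyer price pb = 1367/22; sellers receive ps = 1367/22 − 20 = 927/22.
New quantity: q = 225.75 − 3.5(1367/22) = 91/11.
DWL = ½ × 20 × (56 − 91/11) = 5250/11.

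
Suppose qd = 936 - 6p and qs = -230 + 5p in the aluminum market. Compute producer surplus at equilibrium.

Producer surplus = 9000

Equilibrium: 936 - 6p = -230 + 5p gives p* = 106, q* = 300.
Supply starts at p = 46 (where qs = 0).
PS = ½(106 − 46)(300) = 9000.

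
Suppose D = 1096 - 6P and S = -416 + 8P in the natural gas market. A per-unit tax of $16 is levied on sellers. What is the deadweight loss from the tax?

Pre-tax equilibrium: P* = 108, Q* = 448.
Tax on sellers shifts supply to S = -416 + 8(P − 16) = -544 + 8P.
1096 - 6P = -544 + 8P gives buyer price Pb = 820/7; sellers receive Ps = 820/7 − 16 = 708/7.
New quantity: Q = 1096 − 6(820/7) = 2752/7.
DWL = ½ × 16 × (448 − 2752/7) = 3072/7.

Deadweight loss = 3072/7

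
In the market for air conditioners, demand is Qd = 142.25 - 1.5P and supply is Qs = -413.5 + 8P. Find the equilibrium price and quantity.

P* = 58.5, Q* = 54.5

Set Qd = Qs: 142.25 - 1.5P = -413.5 + 8P.
555.75 = 9.5P, so P* = 58.5.
Q* = 142.25 − 1.5(58.5) = 54.5.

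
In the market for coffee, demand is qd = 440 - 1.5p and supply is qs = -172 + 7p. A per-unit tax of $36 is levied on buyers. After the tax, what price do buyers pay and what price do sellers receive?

Pre-tax equilibrium: p* = 72, q* = 332.
Tax on buyers shifts demand to qd = 440 − 1.5(p + 36) = 386 - 1.5p.
386 - 1.5p = -172 + 7p gives seller price ps = 1116/17; buyers pay pb = 1116/17 + 36 = 1728/17.
New quantity: q = 440 − 1.5(1728/17) = 4888/17.

Buyers pay 1728/17, sellers receive 1116/17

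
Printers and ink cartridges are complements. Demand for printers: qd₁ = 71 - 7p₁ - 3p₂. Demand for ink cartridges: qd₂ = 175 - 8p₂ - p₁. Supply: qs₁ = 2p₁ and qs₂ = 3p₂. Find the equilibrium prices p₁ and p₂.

p₁ = 8/3, p₂ = 47/3

Market 1: 71 - 7p₁ - 3p₂ = 2p₁ → 9p₁ + 3p₂ = 71.
Market 2: 11p₂ + p₁ = 175.
Eliminating p₂: 11×(1) − 3×(2) gives 96p₁ = 256, so p₁ = 8/3.
Back-substitute into (2): p₂ = (175 − 1×8/3) / 11 = 47/3.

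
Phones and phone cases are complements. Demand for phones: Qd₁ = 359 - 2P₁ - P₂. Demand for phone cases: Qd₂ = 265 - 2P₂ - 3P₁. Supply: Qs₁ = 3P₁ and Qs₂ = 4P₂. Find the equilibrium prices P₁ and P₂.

Market 1: 359 - 2P₁ - P₂ = 3P₁ → 5P₁ + P₂ = 359.
Market 2: 6P₂ + 3P₁ = 265.
Eliminating P₂: 6×(1) − 1×(2) gives 27P₁ = 1889, so P₁ = 1889/27.
Back-substitute into (2): P₂ = (265 − 3×1889/27) / 6 = 248/27.

P₁ = 1889/27, P₂ = 248/27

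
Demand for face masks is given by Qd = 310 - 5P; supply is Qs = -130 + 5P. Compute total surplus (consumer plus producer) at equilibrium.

Equilibrium: 310 - 5P = -130 + 5P gives P* = 44, Q* = 90.
Demand choke price: P = 62; supply starts at P = 26.
CS = ½(62 − 44)(90) = 810; PS = ½(44 − 26)(90) = 810.

Total surplus = 1620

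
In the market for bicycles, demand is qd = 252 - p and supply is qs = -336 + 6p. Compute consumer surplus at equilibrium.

Consumer surplus = 14112

Equilibrium: 252 - p = -336 + 6p gives p* = 84, q* = 168.
Demand choke price (qd = 0): p = 252.
CS = ½(252 − 84)(168) = 14112.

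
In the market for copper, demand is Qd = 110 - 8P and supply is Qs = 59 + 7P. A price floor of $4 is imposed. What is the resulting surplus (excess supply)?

Surplus = 9

Equilibrium price would be P* = 3.4, so the floor at 4 binds.
At P = 4: Qd = 78, Qs = 87.
Surplus = 87 − 78 = 9.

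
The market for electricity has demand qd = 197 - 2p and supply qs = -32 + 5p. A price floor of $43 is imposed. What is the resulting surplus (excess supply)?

Surplus = 72

Equilibrium price would be p* = 229/7, so the floor at 43 binds.
At p = 43: qd = 111, qs = 183.
Surplus = 183 − 111 = 72.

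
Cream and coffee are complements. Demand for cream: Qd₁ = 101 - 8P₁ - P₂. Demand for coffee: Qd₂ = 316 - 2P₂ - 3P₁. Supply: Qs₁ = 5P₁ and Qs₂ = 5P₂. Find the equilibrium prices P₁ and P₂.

Market 1: 101 - 8P₁ - P₂ = 5P₁ → 13P₁ + P₂ = 101.
Market 2: 7P₂ + 3P₁ = 316.
Eliminating P₂: 7×(1) − 1×(2) gives 88P₁ = 391, so P₁ = 391/88.
Back-substitute into (2): P₂ = (316 − 3×391/88) / 7 = 3805/88.

P₁ = 391/88, P₂ = 3805/88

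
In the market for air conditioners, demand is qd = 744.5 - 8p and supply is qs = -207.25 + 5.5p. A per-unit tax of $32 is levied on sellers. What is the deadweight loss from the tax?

Pre-tax equilibrium: p* = 70.5, q* = 180.5.
Tax on sellers shifts supply to qs = -207.25 + 5.5(p − 32) = -383.25 + 5.5p.
744.5 - 8p = -383.25 + 5.5p gives buyer price pb = 4511/54; sellers receive ps = 4511/54 − 32 = 2783/54.
New quantity: q = 744.5 − 8(4511/54) = 4115/54.
DWL = ½ × 32 × (180.5 − 4115/54) = 45056/27.

Deadweight loss = 45056/27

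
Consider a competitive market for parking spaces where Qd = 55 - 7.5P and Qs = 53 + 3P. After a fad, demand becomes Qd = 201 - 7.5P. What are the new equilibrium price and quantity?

Original equilibrium: P* = 4/21, Q* = 375/7.
New equilibrium: 201 - 7.5P = 53 + 3P, so 148 = 10.5P and P' = 296/21; Q' = 201 − 7.5(296/21) = 667/7.

P' = 296/21, Q' = 667/7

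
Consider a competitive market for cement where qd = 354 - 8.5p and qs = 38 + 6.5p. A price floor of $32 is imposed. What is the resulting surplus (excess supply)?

Surplus = 164

Equilibrium price would be p* = 316/15, so the floor at 32 binds.
At p = 32: qd = 82, qs = 246.
Surplus = 246 − 82 = 164.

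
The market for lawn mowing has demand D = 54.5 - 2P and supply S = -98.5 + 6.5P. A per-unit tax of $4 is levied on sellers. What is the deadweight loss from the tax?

Pre-tax equilibrium: P* = 18, Q* = 18.5.
Tax on sellers shifts supply to S = -98.5 + 6.5(P − 4) = -124.5 + 6.5P.
54.5 - 2P = -124.5 + 6.5P gives buyer price Pb = 358/17; sellers receive Ps = 358/17 − 4 = 290/17.
New quantity: Q = 54.5 − 2(358/17) = 421/34.
DWL = ½ × 4 × (18.5 − 421/34) = 208/17.

Deadweight loss = 208/17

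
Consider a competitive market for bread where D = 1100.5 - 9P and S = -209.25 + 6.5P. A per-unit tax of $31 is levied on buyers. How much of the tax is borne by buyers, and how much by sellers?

Pre-tax equilibrium: P* = 84.5, Q* = 340.
Tax on buyers shifts demand to D = 1100.5 − 9(P + 31) = 821.5 - 9P.
821.5 - 9P = -209.25 + 6.5P gives seller price Ps = 66.5; buyers pay Pb = 66.5 + 31 = 97.5.
New quantity: Q = 1100.5 − 9(97.5) = 223.
Buyer burden = 97.5 − 84.5 = 13; seller burden = 84.5 − 66.5 = 18.

Buyers bear $13, sellers bear $18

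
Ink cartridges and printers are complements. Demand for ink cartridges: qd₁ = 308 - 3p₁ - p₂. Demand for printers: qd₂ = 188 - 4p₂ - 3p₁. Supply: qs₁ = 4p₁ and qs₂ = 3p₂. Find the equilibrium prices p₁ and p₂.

Market 1: 308 - 3p₁ - p₂ = 4p₁ → 7p₁ + p₂ = 308.
Market 2: 7p₂ + 3p₁ = 188.
Eliminating p₂: 7×(1) − 1×(2) gives 46p₁ = 1968, so p₁ = 984/23.
Back-substitute into (2): p₂ = (188 − 3×984/23) / 7 = 196/23.

p₁ = 984/23, p₂ = 196/23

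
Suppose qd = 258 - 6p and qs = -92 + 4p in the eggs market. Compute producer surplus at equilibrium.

Equilibrium: 258 - 6p = -92 + 4p gives p* = 35, q* = 48.
Supply starts at p = 23 (where qs = 0).
PS = ½(35 − 23)(48) = 288.

Producer surplus = 288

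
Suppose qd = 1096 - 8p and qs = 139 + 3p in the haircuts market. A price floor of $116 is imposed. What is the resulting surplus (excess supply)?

Equilibrium price would be p* = 87, so the floor at 116 binds.
At p = 116: qd = 168, qs = 487.
Surplus = 487 − 168 = 319.

Surplus = 319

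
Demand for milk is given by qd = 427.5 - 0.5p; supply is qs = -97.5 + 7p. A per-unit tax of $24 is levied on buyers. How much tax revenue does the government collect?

Tax revenue = 9151.2

Pre-tax equilibrium: p* = 70, q* = 392.5.
Tax on buyers shifts demand to qd = 427.5 − 0.5(p + 24) = 415.5 - 0.5p.
415.5 - 0.5p = -97.5 + 7p gives seller price ps = 68.4; buyers pay pb = 68.4 + 24 = 92.4.
New quantity: q = 427.5 − 0.5(92.4) = 381.3.
Revenue = 24 × 381.3 = 9151.2.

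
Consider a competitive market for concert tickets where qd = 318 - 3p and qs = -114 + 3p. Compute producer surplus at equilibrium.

Producer surplus = 1734

Equilibrium: 318 - 3p = -114 + 3p gives p* = 72, q* = 102.
Supply starts at p = 38 (where qs = 0).
PS = ½(72 − 38)(102) = 1734.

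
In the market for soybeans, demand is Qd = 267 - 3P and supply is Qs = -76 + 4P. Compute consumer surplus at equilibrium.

Equilibrium: 267 - 3P = -76 + 4P gives P* = 49, Q* = 120.
Demand choke price (Qd = 0): P = 89.
CS = ½(89 − 49)(120) = 2400.

Consumer surplus = 2400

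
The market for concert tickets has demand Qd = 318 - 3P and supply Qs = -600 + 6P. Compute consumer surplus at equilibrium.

Consumer surplus = 24

Equilibrium: 318 - 3P = -600 + 6P gives P* = 102, Q* = 12.
Demand choke price (Qd = 0): P = 106.
CS = ½(106 − 102)(12) = 24.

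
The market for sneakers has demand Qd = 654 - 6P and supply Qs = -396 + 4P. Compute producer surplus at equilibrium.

Equilibrium: 654 - 6P = -396 + 4P gives P* = 105, Q* = 24.
Supply starts at P = 99 (where Qs = 0).
PS = ½(105 − 99)(24) = 72.

Producer surplus = 72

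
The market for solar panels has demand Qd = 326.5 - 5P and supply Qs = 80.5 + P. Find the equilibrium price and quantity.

Set Qd = Qs: 326.5 - 5P = 80.5 + P.
246 = 6P, so P* = 41.
Q* = 326.5 − 5(41) = 121.5.

P* = 41, Q* = 121.5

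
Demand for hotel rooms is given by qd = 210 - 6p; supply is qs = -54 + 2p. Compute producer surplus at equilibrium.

Equilibrium: 210 - 6p = -54 + 2p gives p* = 33, q* = 12.
Supply starts at p = 27 (where qs = 0).
PS = ½(33 − 27)(12) = 36.

Producer surplus = 36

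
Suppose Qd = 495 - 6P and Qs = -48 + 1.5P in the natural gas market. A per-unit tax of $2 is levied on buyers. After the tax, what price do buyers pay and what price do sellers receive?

Buyers pay $72.8, sellers receive $70.8

Pre-tax equilibrium: P* = 72.4, Q* = 60.6.
Tax on buyers shifts demand to Qd = 495 − 6(P + 2) = 483 - 6P.
483 - 6P = -48 + 1.5P gives seller price Ps = 70.8; buyers pay Pb = 70.8 + 2 = 72.8.
New quantity: Q = 495 − 6(72.8) = 58.2.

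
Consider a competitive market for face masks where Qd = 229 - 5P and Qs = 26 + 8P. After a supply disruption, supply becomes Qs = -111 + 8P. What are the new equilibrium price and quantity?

P' = 340/13, Q' = 1277/13

Original equilibrium: P* = 203/13, Q* = 1962/13.
New equilibrium: 229 - 5P = -111 + 8P, so 340 = 13P and P' = 340/13; Q' = 229 − 5(340/13) = 1277/13.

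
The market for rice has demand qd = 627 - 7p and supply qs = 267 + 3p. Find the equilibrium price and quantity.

p* = 36, q* = 375

Set qd = qs: 627 - 7p = 267 + 3p.
360 = 10p, so p* = 36.
q* = 627 − 7(36) = 375.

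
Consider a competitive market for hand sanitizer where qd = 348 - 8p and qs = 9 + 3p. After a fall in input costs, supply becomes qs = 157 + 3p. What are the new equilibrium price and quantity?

Original equilibrium: p* = 339/11, q* = 1116/11.
New equilibrium: 348 - 8p = 157 + 3p, so 191 = 11p and p' = 191/11; q' = 348 − 8(191/11) = 2300/11.

p' = 191/11, q' = 2300/11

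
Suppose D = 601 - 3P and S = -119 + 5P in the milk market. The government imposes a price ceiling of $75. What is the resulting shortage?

Shortage = 120

Equilibrium price would be P* = 90, so the ceiling at 75 binds.
At P = 75: D = 601 − 3(75) = 376, S = -119 + 5(75) = 256.
Shortage = 376 − 256 = 120.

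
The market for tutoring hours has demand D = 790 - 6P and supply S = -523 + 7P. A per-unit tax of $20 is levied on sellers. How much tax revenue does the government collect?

Tax revenue = 31040/13

Pre-tax equilibrium: P* = 101, Q* = 184.
Tax on sellers shifts supply to S = -523 + 7(P − 20) = -663 + 7P.
790 - 6P = -663 + 7P gives buyer price Pb = 1453/13; sellers receive Ps = 1453/13 − 20 = 1193/13.
New quantity: Q = 790 − 6(1453/13) = 1552/13.
Revenue = 20 × 1552/13 = 31040/13.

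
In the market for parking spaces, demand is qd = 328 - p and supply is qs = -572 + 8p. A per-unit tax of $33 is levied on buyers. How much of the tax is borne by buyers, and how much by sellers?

Buyers bear 88/3, sellers bear 11/3

Pre-tax equilibrium: p* = 100, q* = 228.
Tax on buyers shifts demand to qd = 328 − 1(p + 33) = 295 - p.
295 - p = -572 + 8p gives seller price ps = 289/3; buyers pay pb = 289/3 + 33 = 388/3.
New quantity: q = 328 − 1(388/3) = 596/3.
Buyer burden = 388/3 − 100 = 88/3; seller burden = 100 − 289/3 = 11/3.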